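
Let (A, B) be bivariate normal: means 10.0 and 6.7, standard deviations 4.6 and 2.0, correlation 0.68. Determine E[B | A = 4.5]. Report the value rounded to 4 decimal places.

For a bivariate normal, E[B | A=x] = μ_B + ρ·(σ_B/σ_A)·(x − μ_A).
E[B | A=4.5] = 6.7 + (0.68)·(2.0/4.6)·(4.5 − (10.0)) = 6.7 + (0.29565)·(-5.5) = 5.0739.

5.0739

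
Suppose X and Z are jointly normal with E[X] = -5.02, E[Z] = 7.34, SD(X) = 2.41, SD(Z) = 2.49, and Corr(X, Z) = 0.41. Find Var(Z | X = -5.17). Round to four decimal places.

Var(Z | X=x) = (1 − ρ²)·σ_Z².
Var(Z | X=-5.17) = (2.49)²·(1 − (0.41)²) = 6.2001·0.8319 = 5.1579.

5.1579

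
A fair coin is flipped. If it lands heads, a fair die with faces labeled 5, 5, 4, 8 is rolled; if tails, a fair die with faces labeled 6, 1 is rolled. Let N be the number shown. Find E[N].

E[N | heads] = (5+5+4+8)/4 = 11/2.
E[N | tails] = (6+1)/2 = 7/2.
By the law of total expectation,
E[N] = (1/2)·(11/2) + (1/2)·(7/2) = 9/2.

9/2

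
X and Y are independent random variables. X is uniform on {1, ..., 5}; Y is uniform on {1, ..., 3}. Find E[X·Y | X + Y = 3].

Outcomes with X + Y = 3: (1,2), (2,1), each with probability 1/15.
E[X·Y | X + Y = 3] = (2 + 2) / 2 = 2.

2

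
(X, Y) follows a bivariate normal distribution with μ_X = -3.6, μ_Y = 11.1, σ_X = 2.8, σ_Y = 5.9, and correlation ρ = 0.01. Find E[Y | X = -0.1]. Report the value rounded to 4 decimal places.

11.1738

The regression of Y on X has slope ρ·σ_Y/σ_X and passes through (μ_X, μ_Y).
E[Y | X=-0.1] = 11.1 + (0.01)·(5.9/2.8)·(-0.1 − (-3.6)) = 11.1 + (0.02107143)·(3.5) = 11.1738.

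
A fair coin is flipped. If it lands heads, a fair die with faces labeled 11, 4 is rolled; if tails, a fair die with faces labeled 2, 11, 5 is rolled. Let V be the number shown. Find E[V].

E[V | heads] = (11+4)/2 = 15/2.
E[V | tails] = (2+11+5)/3 = 6.
E[V] = (1/2)·(15/2) + (1/2)·(6) = 27/4.

27/4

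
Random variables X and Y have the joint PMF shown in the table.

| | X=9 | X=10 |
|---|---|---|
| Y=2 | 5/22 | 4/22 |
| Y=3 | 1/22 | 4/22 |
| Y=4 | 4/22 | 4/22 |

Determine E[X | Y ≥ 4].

P(Y ≥ 4) = 4/11.
Summing X·P(X=x,Y=y) over the conditioning event gives 38/11.
E[X | Y ≥ 4] = (38/11) / (4/11) = 19/2.

19/2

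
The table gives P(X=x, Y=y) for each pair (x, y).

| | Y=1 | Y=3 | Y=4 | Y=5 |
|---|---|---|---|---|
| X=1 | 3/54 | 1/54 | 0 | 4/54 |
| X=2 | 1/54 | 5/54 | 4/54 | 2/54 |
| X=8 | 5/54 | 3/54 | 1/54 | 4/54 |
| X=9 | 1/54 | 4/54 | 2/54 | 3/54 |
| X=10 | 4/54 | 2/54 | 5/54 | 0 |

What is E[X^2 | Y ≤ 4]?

2287/41

P(Y ≤ 4) = 41/54.
Summing X^2·P(X=x,Y=y) over the conditioning event gives 2287/54.
E[X^2 | Y ≤ 4] = (2287/54) / (41/54) = 2287/41.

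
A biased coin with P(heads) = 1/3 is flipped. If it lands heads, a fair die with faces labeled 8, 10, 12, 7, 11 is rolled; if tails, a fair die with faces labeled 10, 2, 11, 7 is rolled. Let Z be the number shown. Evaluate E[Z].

41/5

E[Z | heads] = (8+10+12+7+11)/5 = 48/5.
E[Z | tails] = (10+2+11+7)/4 = 15/2.
E[Z] = (1/3)·(48/5) + (2/3)·(15/2) = 41/5.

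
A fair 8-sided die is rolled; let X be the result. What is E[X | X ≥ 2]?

Given X ≥ 2, X is equally likely to be any of {2, 3, 4, 5, 6, 7, 8}.
E[X | X ≥ 2] = (2 + 3 + 4 + 5 + 6 + 7 + 8) / 7 = 5.

5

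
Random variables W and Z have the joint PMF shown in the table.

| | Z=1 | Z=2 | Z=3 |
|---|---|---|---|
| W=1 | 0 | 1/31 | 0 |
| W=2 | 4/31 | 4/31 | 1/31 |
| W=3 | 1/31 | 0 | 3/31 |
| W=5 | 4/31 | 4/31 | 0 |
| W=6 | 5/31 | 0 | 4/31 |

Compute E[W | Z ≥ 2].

64/17

P(Z ≥ 2) = 17/31.
Σ W·P over the event = 1·(1/31) + 2·(4/31) + 2·(1/31) + 3·(3/31) + 5·(4/31) + 6·(4/31) = 64/31.
E[W | Z ≥ 2] = (64/31) / (17/31) = 64/17.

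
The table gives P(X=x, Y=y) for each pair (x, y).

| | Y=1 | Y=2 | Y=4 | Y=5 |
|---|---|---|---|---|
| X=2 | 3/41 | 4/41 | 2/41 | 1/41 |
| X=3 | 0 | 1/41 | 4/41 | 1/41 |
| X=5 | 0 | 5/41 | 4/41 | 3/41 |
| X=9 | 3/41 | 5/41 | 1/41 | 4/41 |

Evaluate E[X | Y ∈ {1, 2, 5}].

P(Y ∈ {1, 2, 5}) = 30/41.
Summing X·P(X=x,Y=y) over the conditioning event gives 170/41.
E[X | Y ∈ {1, 2, 5}] = (170/41) / (30/41) = 17/3.

17/3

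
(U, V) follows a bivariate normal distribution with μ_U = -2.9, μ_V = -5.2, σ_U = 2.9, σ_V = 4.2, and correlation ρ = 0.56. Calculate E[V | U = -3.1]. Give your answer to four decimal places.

E[V | U=x] = μ_V + ρ(σ_V/σ_U)(x − μ_U) for jointly normal variables.
E[V | U=-3.1] = -5.2 + (0.56)·(4.2/2.9)·(-3.1 − (-2.9)) = -5.2 + (0.81103)·(-0.2) = -5.3622.

-5.3622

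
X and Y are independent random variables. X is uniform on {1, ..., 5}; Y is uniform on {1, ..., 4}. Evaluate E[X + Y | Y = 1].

4

Outcomes with Y = 1: (1,1), (2,1), (3,1), (4,1), (5,1), each with probability 1/20.
E[X + Y | Y = 1] = (2 + 3 + 4 + 5 + 6) / 5 = 4.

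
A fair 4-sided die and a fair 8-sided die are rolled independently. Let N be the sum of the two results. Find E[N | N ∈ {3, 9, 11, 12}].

P(N ∈ {3, 9, 11, 12}) = 9/32.
Σ over the event: 3·1/16 + 9·1/8 + 11·1/16 + 12·1/32 = 19/8.
E[N | N ∈ {3, 9, 11, 12}] = (19/8) / (9/32) = 76/9.

76/9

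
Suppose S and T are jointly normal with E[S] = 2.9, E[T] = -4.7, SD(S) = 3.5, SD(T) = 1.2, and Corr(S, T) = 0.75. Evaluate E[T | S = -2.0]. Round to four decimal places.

-5.9600

For a bivariate normal, E[T | S=x] = μ_T + ρ·(σ_T/σ_S)·(x − μ_S).
E[T | S=-2.0] = -4.7 + (0.75)·(1.2/3.5)·(-2.0 − (2.9)) = -4.7 + (0.25714)·(-4.9) = -5.9600.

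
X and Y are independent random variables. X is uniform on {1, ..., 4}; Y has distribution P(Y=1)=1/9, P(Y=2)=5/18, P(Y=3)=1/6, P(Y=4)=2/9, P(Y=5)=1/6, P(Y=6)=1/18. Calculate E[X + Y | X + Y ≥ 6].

277/39

P(X + Y ≥ 6) = 13/24.
Summing (X+Y)·P(x,y) over outcomes with X + Y ≥ 6 gives 277/72.
E[X + Y | X + Y ≥ 6] = (277/72) / (13/24) = 277/39.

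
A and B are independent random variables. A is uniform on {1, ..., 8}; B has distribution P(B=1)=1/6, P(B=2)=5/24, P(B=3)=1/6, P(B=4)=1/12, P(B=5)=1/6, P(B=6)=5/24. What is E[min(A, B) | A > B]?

P(A > B) = 9/16.
Summing min(A,B)·P(x,y) over outcomes with A > B gives 25/16.
E[min(A, B) | A > B] = (25/16) / (9/16) = 25/9.

25/9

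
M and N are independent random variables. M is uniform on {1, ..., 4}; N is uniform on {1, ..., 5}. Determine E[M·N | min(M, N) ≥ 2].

21/2

P(min(M, N) ≥ 2) = 3/5.
Summing MN·P(x,y) over outcomes with min(M, N) ≥ 2 gives 63/10.
E[M·N | min(M, N) ≥ 2] = (63/10) / (3/5) = 21/2.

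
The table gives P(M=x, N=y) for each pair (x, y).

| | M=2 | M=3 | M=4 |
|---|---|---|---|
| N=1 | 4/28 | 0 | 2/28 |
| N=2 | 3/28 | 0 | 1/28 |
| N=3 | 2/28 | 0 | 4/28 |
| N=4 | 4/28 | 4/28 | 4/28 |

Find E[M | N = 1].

P(N = 1) = 3/14.
Σ M·P over the event = 2·(4/28) + 4·(2/28) = 4/7.
E[M | N = 1] = (4/7) / (3/14) = 8/3.

8/3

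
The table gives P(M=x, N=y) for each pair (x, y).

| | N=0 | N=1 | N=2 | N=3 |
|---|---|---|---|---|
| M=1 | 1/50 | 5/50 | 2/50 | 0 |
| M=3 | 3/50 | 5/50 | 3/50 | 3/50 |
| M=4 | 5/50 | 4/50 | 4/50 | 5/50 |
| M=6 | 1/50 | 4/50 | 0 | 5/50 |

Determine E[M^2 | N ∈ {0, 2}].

237/19

P(N ∈ {0, 2}) = 19/50.
Σ M^2·P over the event = 1·(1/50) + 1·(2/50) + 9·(3/50) + 9·(3/50) + 16·(5/50) + 16·(4/50) + 36·(1/50) = 237/50.
E[M^2 | N ∈ {0, 2}] = (237/50) / (19/50) = 237/19.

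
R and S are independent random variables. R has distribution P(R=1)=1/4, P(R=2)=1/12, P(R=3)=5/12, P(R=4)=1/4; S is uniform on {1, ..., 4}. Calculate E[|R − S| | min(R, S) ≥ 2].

P(min(R, S) ≥ 2) = 9/16.
Summing |R−S|·P(x,y) over outcomes with min(R, S) ≥ 2 gives 11/24.
E[|R − S| | min(R, S) ≥ 2] = (11/24) / (9/16) = 22/27.

22/27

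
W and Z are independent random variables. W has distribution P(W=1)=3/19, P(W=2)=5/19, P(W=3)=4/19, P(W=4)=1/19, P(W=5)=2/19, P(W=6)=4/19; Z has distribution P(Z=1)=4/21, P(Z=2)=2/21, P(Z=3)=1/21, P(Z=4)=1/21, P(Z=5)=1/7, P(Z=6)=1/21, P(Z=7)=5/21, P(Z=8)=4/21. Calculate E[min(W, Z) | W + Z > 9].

P(W + Z > 9) = 148/399.
Summing min(W,Z)·P(x,y) over outcomes with W + Z > 9 gives 634/399.
E[min(W, Z) | W + Z > 9] = (634/399) / (148/399) = 317/74.

317/74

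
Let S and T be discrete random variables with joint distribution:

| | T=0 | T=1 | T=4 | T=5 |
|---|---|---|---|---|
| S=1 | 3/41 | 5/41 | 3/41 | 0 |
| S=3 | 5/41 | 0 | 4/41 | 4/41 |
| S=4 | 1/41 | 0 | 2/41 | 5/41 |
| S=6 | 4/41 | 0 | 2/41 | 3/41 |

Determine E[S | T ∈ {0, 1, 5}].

101/30

P(T ∈ {0, 1, 5}) = 30/41.
Σ S·P over the event = 1·(3/41) + 1·(5/41) + 3·(5/41) + 3·(4/41) + 4·(1/41) + 4·(5/41) + 6·(4/41) + 6·(3/41) = 101/41.
E[S | T ∈ {0, 1, 5}] = (101/41) / (30/41) = 101/30.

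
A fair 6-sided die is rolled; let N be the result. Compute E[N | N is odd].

Given N is odd, N is equally likely to be any of {1, 3, 5}.
E[N | N is odd] = (1 + 3 + 5) / 3 = 3.

3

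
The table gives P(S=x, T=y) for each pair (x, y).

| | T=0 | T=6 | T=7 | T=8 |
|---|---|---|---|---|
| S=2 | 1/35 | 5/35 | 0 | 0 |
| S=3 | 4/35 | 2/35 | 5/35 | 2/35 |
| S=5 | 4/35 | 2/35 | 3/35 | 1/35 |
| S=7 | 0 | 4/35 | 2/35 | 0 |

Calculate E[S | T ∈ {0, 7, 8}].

89/22

P(T ∈ {0, 7, 8}) = 22/35.
Σ S·P over the event = 2·(1/35) + 3·(4/35) + 3·(5/35) + 3·(2/35) + 5·(4/35) + 5·(3/35) + 5·(1/35) + 7·(2/35) = 89/35.
E[S | T ∈ {0, 7, 8}] = (89/35) / (22/35) = 89/22.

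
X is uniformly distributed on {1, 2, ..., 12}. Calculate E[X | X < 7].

Given X < 7, X is equally likely to be any of {1, 2, 3, 4, 5, 6}.
E[X | X < 7] = (1 + 2 + 3 + 4 + 5 + 6) / 6 = 7/2.

7/2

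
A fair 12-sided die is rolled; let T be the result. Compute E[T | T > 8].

Given T > 8, T is equally likely to be any of {9, 10, 11, 12}.
E[T | T > 8] = (9 + 10 + 11 + 12) / 4 = 21/2.

21/2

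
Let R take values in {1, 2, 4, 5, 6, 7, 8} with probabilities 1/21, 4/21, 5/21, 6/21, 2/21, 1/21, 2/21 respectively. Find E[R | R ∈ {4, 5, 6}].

62/13

P(R ∈ {4, 5, 6}) = 13/21.
Σ over the event: 4·5/21 + 5·2/7 + 6·2/21 = 62/21.
E[R | R ∈ {4, 5, 6}] = (62/21) / (13/21) = 62/13.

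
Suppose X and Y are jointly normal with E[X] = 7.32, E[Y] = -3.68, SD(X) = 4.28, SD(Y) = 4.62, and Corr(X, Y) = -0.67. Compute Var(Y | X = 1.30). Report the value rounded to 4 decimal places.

For a bivariate normal, Var(Y | X=x) = σ_Y²(1 − ρ²).
Var(Y | X=1.30) = (4.62)²·(1 − (-0.67)²) = 21.3444·0.5511 = 11.7629.

11.7629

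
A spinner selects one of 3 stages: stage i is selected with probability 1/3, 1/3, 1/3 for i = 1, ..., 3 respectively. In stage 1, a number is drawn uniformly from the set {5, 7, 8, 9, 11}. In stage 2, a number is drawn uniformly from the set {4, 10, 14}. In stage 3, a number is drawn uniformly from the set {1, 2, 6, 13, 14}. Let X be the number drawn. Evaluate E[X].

E[X | stage 1] = (5+7+8+9+11)/5 = 8.
E[X | stage 2] = (4+10+14)/3 = 28/3.
E[X | stage 3] = (1+2+6+13+14)/5 = 36/5.
By the law of total expectation,
E[X] = (1/3)·(8) + (1/3)·(28/3) + (1/3)·(36/5) = 368/45.

368/45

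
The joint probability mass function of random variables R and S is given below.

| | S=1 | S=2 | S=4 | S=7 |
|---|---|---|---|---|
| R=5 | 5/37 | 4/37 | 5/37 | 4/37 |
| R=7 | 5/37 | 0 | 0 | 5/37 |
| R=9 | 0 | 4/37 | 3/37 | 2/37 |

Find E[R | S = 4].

P(S = 4) = 8/37.
Σ R·P over the event = 5·(5/37) + 9·(3/37) = 52/37.
E[R | S = 4] = (52/37) / (8/37) = 13/2.

13/2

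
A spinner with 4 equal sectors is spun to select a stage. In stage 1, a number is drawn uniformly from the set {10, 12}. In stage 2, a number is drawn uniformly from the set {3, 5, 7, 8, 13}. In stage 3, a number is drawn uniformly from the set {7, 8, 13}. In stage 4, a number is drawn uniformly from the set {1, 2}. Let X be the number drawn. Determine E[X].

871/120

E[X | stage 1] = (10+12)/2 = 11.
E[X | stage 2] = (3+5+7+8+13)/5 = 36/5.
E[X | stage 3] = (7+8+13)/3 = 28/3.
E[X | stage 4] = (1+2)/2 = 3/2.
By the law of total expectation,
E[X] = (1/4)·(11) + (1/4)·(36/5) + (1/4)·(28/3) + (1/4)·(3/2) = 871/120.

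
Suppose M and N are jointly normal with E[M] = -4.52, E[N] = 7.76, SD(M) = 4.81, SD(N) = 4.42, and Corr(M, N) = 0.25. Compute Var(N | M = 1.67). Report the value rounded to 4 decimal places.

18.3154

Var(N | M=x) = (1 − ρ²)·σ_N².
Var(N | M=1.67) = (4.42)²·(1 − (0.25)²) = 19.5364·0.9375 = 18.3154.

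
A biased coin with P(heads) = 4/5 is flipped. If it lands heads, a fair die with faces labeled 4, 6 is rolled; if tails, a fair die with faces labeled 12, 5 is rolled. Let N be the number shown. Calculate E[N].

57/10

E[N | heads] = (4+6)/2 = 5.
E[N | tails] = (12+5)/2 = 17/2.
By the law of total expectation,
E[N] = (4/5)·(5) + (1/5)·(17/2) = 57/10.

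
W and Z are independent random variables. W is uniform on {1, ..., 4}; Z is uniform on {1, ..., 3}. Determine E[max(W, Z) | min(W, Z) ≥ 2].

19/6

Outcomes with min(W, Z) ≥ 2: (2,2), (2,3), (3,2), (3,3), (4,2), (4,3), each with probability 1/12.
E[max(W, Z) | min(W, Z) ≥ 2] = (2 + 3 + 3 + 3 + 4 + 4) / 6 = 19/6.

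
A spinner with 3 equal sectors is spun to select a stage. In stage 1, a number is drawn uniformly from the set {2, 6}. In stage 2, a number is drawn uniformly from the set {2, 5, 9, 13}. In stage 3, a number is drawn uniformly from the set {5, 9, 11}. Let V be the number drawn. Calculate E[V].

E[V | stage 1] = (2+6)/2 = 4.
E[V | stage 2] = (2+5+9+13)/4 = 29/4.
E[V | stage 3] = (5+9+11)/3 = 25/3.
By the law of total expectation,
E[V] = (1/3)·(4) + (1/3)·(29/4) + (1/3)·(25/3) = 235/36.

235/36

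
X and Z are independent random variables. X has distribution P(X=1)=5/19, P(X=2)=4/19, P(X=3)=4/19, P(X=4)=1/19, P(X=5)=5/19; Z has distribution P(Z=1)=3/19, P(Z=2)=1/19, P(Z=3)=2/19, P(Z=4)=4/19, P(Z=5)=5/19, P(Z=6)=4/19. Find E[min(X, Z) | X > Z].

P(X > Z) = 84/361.
Summing min(X,Z)·P(x,y) over outcomes with X > Z gives 178/361.
E[min(X, Z) | X > Z] = (178/361) / (84/361) = 89/42.

89/42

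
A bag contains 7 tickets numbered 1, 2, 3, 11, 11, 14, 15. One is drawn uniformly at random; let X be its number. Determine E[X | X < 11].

2

P(X < 11) = 3/7.
Σ over the event: 1·1/7 + 2·1/7 + 3·1/7 = 6/7.
E[X | X < 11] = (6/7) / (3/7) = 2.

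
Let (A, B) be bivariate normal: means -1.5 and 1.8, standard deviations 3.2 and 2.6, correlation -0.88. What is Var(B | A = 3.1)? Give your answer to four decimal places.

The conditional variance in a bivariate normal is σ_B²(1 − ρ²), independent of x.
Var(B | A=3.1) = (2.6)²·(1 − (-0.88)²) = 6.76·0.2256 = 1.5251.

1.5251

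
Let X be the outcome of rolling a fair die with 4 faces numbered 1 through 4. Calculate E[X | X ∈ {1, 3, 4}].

P(X ∈ {1, 3, 4}) = 3/4.
Σ over the event: 1·1/4 + 3·1/4 + 4·1/4 = 2.
E[X | X ∈ {1, 3, 4}] = (2) / (3/4) = 8/3.

8/3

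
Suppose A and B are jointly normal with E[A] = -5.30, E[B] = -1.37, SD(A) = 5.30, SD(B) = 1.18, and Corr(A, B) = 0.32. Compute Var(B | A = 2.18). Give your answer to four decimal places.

1.2498

Var(B | A=x) = (1 − ρ²)·σ_B².
Var(B | A=2.18) = (1.18)²·(1 − (0.32)²) = 1.3924·0.8976 = 1.2498.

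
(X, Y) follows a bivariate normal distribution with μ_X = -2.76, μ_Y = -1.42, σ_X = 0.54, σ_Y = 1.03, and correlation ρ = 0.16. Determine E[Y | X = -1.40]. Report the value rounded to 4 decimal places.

E[Y | X=x] = μ_Y + ρ(σ_Y/σ_X)(x − μ_X) for jointly normal variables.
E[Y | X=-1.40] = -1.42 + (0.16)·(1.03/0.54)·(-1.40 − (-2.76)) = -1.42 + (0.30519)·(1.36) = -1.0049.

-1.0049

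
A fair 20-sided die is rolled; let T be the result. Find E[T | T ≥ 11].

31/2

Given T ≥ 11, T is equally likely to be any of {11, 12, 13, 14, 15, 16, 17, 18, 19, 20}.
E[T | T ≥ 11] = (11 + 12 + 13 + 14 + 15 + 16 + 17 + 18 + 19 + 20) / 10 = 31/2.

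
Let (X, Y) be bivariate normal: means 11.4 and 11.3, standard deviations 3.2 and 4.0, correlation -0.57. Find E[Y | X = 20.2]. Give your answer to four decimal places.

E[Y | X=x] = μ_Y + ρ(σ_Y/σ_X)(x − μ_X) for jointly normal variables.
E[Y | X=20.2] = 11.3 + (-0.57)·(4.0/3.2)·(20.2 − (11.4)) = 11.3 + (-0.7125)·(8.8) = 5.0300.

5.0300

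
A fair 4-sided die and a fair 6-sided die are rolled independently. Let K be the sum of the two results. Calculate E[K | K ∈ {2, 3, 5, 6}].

52/11

P(K ∈ {2, 3, 5, 6}) = 11/24.
Σ over the event: 2·1/24 + 3·1/12 + 5·1/6 + 6·1/6 = 13/6.
E[K | K ∈ {2, 3, 5, 6}] = (13/6) / (11/24) = 52/11.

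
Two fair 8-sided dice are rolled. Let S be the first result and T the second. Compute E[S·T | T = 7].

Outcomes with T = 7: (1,7), (2,7), (3,7), (4,7), (5,7), (6,7), (7,7), (8,7), each with probability 1/64.
E[S·T | T = 7] = (7 + 14 + 21 + 28 + 35 + 42 + 49 + 56) / 8 = 63/2.

63/2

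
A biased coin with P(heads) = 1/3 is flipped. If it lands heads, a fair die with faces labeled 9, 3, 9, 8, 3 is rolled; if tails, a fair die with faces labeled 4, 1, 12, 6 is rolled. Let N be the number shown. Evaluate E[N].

E[N | heads] = (9+3+9+8+3)/5 = 32/5.
E[N | tails] = (4+1+12+6)/4 = 23/4.
E[N] = (1/3)·(32/5) + (2/3)·(23/4) = 179/30.

179/30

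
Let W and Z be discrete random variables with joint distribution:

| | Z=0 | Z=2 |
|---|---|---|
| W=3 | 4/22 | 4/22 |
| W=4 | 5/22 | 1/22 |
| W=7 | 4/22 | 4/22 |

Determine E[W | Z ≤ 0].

P(Z ≤ 0) = 13/22.
Summing W·P(W=x,Z=y) over the conditioning event gives 30/11.
E[W | Z ≤ 0] = (30/11) / (13/22) = 60/13.

60/13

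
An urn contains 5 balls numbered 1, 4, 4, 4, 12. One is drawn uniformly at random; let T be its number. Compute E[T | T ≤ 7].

13/4

P(T ≤ 7) = 4/5.
Σ over the event: 1·1/5 + 4·3/5 = 13/5.
E[T | T ≤ 7] = (13/5) / (4/5) = 13/4.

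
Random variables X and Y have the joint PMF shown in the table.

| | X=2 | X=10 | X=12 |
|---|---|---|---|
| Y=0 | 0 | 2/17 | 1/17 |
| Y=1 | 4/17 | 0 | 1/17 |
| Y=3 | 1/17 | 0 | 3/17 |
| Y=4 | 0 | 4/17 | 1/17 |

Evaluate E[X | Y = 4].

52/5

P(Y = 4) = 5/17.
Σ X·P over the event = 10·(4/17) + 12·(1/17) = 52/17.
E[X | Y = 4] = (52/17) / (5/17) = 52/5.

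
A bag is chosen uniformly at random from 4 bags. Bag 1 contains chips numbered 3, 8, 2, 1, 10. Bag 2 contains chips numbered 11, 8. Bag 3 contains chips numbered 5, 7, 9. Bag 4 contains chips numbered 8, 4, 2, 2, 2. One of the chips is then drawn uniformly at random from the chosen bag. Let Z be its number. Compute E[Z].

249/40

E[Z | bag 1] = (3+8+2+1+10)/5 = 24/5.
E[Z | bag 2] = (11+8)/2 = 19/2.
E[Z | bag 3] = (5+7+9)/3 = 7.
E[Z | bag 4] = (8+4+2+2+2)/5 = 18/5.
By the law of total expectation,
E[Z] = (1/4)·(24/5) + (1/4)·(19/2) + (1/4)·(7) + (1/4)·(18/5) = 249/40.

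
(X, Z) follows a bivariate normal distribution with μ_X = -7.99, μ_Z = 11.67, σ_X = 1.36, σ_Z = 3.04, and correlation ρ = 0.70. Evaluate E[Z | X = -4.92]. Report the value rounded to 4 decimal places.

16.4736

The regression of Z on X has slope ρ·σ_Z/σ_X and passes through (μ_X, μ_Z).
E[Z | X=-4.92] = 11.67 + (0.70)·(3.04/1.36)·(-4.92 − (-7.99)) = 11.67 + (1.5647)·(3.07) = 16.4736.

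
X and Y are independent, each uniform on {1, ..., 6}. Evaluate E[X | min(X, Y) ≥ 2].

4

P(min(X, Y) ≥ 2) = 25/36.
Summing X·P(x,y) over outcomes with min(X, Y) ≥ 2 gives 25/9.
E[X | min(X, Y) ≥ 2] = (25/9) / (25/36) = 4.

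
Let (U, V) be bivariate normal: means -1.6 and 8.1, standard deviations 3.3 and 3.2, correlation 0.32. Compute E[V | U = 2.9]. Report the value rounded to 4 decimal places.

9.4964

For a bivariate normal, E[V | U=x] = μ_V + ρ·(σ_V/σ_U)·(x − μ_U).
E[V | U=2.9] = 8.1 + (0.32)·(3.2/3.3)·(2.9 − (-1.6)) = 8.1 + (0.3103)·(4.5) = 9.4964.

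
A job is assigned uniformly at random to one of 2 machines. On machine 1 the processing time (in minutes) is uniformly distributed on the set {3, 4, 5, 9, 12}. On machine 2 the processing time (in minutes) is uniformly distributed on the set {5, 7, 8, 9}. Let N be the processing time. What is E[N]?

277/40

E[N | machine 1] = (3+4+5+9+12)/5 = 33/5.
E[N | machine 2] = (5+7+8+9)/4 = 29/4.
By the law of total expectation,
E[N] = (1/2)·(33/5) + (1/2)·(29/4) = 277/40.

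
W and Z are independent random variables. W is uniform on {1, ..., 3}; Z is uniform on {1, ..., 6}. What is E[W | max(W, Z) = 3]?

Outcomes with max(W, Z) = 3: (1,3), (2,3), (3,1), (3,2), (3,3), each with probability 1/18.
E[W | max(W, Z) = 3] = (1 + 2 + 3 + 3 + 3) / 5 = 12/5.

12/5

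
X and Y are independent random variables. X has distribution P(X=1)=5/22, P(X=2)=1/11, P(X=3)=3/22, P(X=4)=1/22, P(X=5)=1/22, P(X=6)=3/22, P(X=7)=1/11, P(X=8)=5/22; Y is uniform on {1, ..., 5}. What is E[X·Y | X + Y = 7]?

48/5

P(X + Y = 7) = 1/11.
Summing XY·P(x,y) over outcomes with X + Y = 7 gives 48/55.
E[X·Y | X + Y = 7] = (48/55) / (1/11) = 48/5.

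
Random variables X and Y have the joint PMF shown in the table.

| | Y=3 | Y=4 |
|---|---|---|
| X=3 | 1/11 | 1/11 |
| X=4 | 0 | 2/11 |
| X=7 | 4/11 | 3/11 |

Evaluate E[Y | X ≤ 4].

P(X ≤ 4) = 4/11.
Σ Y·P over the event = 3·(1/11) + 4·(1/11) + 4·(2/11) = 15/11.
E[Y | X ≤ 4] = (15/11) / (4/11) = 15/4.

15/4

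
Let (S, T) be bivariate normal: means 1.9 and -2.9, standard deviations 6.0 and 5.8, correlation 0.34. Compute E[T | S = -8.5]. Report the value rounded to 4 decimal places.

-6.3181

E[T | S=x] = μ_T + ρ(σ_T/σ_S)(x − μ_S) for jointly normal variables.
E[T | S=-8.5] = -2.9 + (0.34)·(5.8/6.0)·(-8.5 − (1.9)) = -2.9 + (0.328667)·(-10.4) = -6.3181.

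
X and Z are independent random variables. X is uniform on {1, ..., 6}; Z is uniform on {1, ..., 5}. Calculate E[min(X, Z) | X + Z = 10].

Outcomes with X + Z = 10: (5,5), (6,4), each with probability 1/30.
E[min(X, Z) | X + Z = 10] = (5 + 4) / 2 = 9/2.

9/2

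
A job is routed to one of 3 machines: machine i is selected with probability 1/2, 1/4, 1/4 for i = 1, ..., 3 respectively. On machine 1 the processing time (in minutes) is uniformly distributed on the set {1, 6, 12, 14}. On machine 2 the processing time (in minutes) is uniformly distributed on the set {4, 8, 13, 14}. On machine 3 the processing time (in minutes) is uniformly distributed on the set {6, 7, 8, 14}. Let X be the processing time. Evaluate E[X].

E[X | machine 1] = (1+6+12+14)/4 = 33/4.
E[X | machine 2] = (4+8+13+14)/4 = 39/4.
E[X | machine 3] = (6+7+8+14)/4 = 35/4.
E[X] = (1/2)·(33/4) + (1/4)·(39/4) + (1/4)·(35/4) = 35/4.

35/4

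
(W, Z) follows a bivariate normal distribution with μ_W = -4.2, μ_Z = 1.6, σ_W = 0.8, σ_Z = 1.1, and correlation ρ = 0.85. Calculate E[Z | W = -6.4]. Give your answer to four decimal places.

-0.9713

E[Z | W=x] = μ_Z + ρ(σ_Z/σ_W)(x − μ_W) for jointly normal variables.
E[Z | W=-6.4] = 1.6 + (0.85)·(1.1/0.8)·(-6.4 − (-4.2)) = 1.6 + (1.16875)·(-2.2) = -0.9713.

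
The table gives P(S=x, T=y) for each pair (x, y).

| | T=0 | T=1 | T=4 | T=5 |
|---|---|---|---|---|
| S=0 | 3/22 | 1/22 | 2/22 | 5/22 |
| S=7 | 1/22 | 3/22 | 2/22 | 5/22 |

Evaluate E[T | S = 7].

P(S = 7) = 1/2.
Σ T·P over the event = 0·(1/22) + 1·(3/22) + 4·(2/22) + 5·(5/22) = 18/11.
E[T | S = 7] = (18/11) / (1/2) = 36/11.

36/11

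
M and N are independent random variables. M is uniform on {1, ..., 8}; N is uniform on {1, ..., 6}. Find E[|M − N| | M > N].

83/27

P(M > N) = 9/16.
Summing |M−N|·P(x,y) over outcomes with M > N gives 83/48.
E[|M − N| | M > N] = (83/48) / (9/16) = 83/27.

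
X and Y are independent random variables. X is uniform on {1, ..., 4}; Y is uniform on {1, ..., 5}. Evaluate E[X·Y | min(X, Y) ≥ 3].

Outcomes with min(X, Y) ≥ 3: (3,3), (3,4), (3,5), (4,3), (4,4), (4,5), each with probability 1/20.
E[X·Y | min(X, Y) ≥ 3] = (9 + 12 + 15 + 12 + 16 + 20) / 6 = 14.

14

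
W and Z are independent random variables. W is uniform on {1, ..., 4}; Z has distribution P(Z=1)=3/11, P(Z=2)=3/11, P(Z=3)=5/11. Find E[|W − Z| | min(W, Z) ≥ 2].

19/24

P(min(W, Z) ≥ 2) = 6/11.
Summing |W−Z|·P(x,y) over outcomes with min(W, Z) ≥ 2 gives 19/44.
E[|W − Z| | min(W, Z) ≥ 2] = (19/44) / (6/11) = 19/24.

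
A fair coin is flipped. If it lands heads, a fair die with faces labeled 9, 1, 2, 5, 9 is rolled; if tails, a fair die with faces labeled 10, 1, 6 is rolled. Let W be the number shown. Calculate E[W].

163/30

E[W | heads] = (9+1+2+5+9)/5 = 26/5.
E[W | tails] = (10+1+6)/3 = 17/3.
E[W] = (1/2)·(26/5) + (1/2)·(17/3) = 163/30.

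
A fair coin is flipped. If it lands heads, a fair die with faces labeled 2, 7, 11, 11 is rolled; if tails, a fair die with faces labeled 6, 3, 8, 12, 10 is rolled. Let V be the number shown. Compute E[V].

E[V | heads] = (2+7+11+11)/4 = 31/4.
E[V | tails] = (6+3+8+12+10)/5 = 39/5.
E[V] = (1/2)·(31/4) + (1/2)·(39/5) = 311/40.

311/40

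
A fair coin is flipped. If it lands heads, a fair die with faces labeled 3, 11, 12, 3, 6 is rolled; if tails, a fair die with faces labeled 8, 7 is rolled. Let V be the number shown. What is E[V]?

29/4

E[V | heads] = (3+11+12+3+6)/5 = 7.
E[V | tails] = (8+7)/2 = 15/2.
By the law of total expectation,
E[V] = (1/2)·(7) + (1/2)·(15/2) = 29/4.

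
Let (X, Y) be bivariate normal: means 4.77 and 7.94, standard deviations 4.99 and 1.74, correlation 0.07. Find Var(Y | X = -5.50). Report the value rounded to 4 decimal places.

For a bivariate normal, Var(Y | X=x) = σ_Y²(1 − ρ²).
Var(Y | X=-5.50) = (1.74)²·(1 − (0.07)²) = 3.0276·0.9951 = 3.0128.

3.0128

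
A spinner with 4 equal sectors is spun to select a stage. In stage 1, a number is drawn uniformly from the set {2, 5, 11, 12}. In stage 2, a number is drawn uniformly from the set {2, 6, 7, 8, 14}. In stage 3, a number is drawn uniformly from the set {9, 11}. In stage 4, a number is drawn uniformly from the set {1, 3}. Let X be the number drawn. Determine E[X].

269/40

E[X | stage 1] = (2+5+11+12)/4 = 15/2.
E[X | stage 2] = (2+6+7+8+14)/5 = 37/5.
E[X | stage 3] = (9+11)/2 = 10.
E[X | stage 4] = (1+3)/2 = 2.
E[X] = (1/4)·(15/2) + (1/4)·(37/5) + (1/4)·(10) + (1/4)·(2) = 269/40.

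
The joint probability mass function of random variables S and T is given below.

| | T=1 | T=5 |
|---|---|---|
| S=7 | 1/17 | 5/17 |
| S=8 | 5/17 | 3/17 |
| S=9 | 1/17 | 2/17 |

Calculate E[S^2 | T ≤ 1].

450/7

P(T ≤ 1) = 7/17.
Summing S^2·P(S=x,T=y) over the conditioning event gives 450/17.
E[S^2 | T ≤ 1] = (450/17) / (7/17) = 450/7.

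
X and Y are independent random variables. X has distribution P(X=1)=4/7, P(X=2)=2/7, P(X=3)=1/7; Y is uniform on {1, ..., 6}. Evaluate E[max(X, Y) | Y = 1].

P(Y = 1) = 1/6.
Summing max(X,Y)·P(x,y) over outcomes with Y = 1 gives 11/42.
E[max(X, Y) | Y = 1] = (11/42) / (1/6) = 11/7.

11/7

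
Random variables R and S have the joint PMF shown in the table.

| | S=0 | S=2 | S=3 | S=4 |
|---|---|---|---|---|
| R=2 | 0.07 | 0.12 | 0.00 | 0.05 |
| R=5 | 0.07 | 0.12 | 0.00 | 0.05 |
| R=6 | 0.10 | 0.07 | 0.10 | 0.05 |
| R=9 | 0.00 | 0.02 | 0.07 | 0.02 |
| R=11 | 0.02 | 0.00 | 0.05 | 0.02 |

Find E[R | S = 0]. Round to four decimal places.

P(S = 0) = 0.26.
Σ R·P over the event = 2·(0.07) + 5·(0.07) + 6·(0.10) + 11·(0.02) = 1.31.
E[R | S = 0] = (1.31) / (0.26) = 5.0385.

5.0385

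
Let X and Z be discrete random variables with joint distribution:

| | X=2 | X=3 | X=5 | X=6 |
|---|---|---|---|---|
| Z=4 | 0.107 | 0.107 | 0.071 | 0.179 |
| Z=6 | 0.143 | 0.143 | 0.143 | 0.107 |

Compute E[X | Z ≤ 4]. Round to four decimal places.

4.2328

P(Z ≤ 4) = 0.464.
Σ X·P over the event = 2·(0.107) + 3·(0.107) + 5·(0.071) + 6·(0.179) = 1.964.
E[X | Z ≤ 4] = (1.964) / (0.464) = 4.2328.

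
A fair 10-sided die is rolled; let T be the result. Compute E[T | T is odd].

5

Given T is odd, T is equally likely to be any of {1, 3, 5, 7, 9}.
E[T | T is odd] = (1 + 3 + 5 + 7 + 9) / 5 = 5.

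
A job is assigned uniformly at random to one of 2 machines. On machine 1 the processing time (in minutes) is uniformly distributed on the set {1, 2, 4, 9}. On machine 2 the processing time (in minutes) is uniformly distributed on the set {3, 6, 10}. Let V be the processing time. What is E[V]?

31/6

E[V | machine 1] = (1+2+4+9)/4 = 4.
E[V | machine 2] = (3+6+10)/3 = 19/3.
By the law of total expectation,
E[V] = (1/2)·(4) + (1/2)·(19/3) = 31/6.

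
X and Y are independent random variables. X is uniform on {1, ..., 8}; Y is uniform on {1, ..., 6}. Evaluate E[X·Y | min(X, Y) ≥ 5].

P(min(X, Y) ≥ 5) = 1/6.
Summing XY·P(x,y) over outcomes with min(X, Y) ≥ 5 gives 143/24.
E[X·Y | min(X, Y) ≥ 5] = (143/24) / (1/6) = 143/4.

143/4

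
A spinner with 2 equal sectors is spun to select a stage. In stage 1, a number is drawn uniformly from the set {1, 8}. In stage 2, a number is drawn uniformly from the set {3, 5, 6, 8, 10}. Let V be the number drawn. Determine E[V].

E[V | stage 1] = (1+8)/2 = 9/2.
E[V | stage 2] = (3+5+6+8+10)/5 = 32/5.
E[V] = (1/2)·(9/2) + (1/2)·(32/5) = 109/20.

109/20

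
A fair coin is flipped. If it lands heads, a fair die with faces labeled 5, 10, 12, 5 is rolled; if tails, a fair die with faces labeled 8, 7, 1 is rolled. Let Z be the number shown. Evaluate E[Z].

E[Z | heads] = (5+10+12+5)/4 = 8.
E[Z | tails] = (8+7+1)/3 = 16/3.
By the law of total expectation,
E[Z] = (1/2)·(8) + (1/2)·(16/3) = 20/3.

20/3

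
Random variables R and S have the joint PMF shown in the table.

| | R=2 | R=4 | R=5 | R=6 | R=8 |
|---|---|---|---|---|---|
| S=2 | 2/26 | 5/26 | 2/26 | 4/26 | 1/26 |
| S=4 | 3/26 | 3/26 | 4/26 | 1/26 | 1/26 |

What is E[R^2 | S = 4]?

P(S = 4) = 6/13.
Summing R^2·P(R=x,S=y) over the conditioning event gives 10.
E[R^2 | S = 4] = (10) / (6/13) = 65/3.

65/3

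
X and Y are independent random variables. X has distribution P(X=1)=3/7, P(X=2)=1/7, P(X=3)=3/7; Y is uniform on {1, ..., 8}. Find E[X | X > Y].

20/7

P(X > Y) = 1/8.
Summing X·P(x,y) over outcomes with X > Y gives 5/14.
E[X | X > Y] = (5/14) / (1/8) = 20/7.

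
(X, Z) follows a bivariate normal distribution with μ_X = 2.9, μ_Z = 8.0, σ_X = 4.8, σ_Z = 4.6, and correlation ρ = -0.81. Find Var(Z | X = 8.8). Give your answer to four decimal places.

7.2769

For a bivariate normal, Var(Z | X=x) = σ_Z²(1 − ρ²).
Var(Z | X=8.8) = (4.6)²·(1 − (-0.81)²) = 21.16·0.3439 = 7.2769.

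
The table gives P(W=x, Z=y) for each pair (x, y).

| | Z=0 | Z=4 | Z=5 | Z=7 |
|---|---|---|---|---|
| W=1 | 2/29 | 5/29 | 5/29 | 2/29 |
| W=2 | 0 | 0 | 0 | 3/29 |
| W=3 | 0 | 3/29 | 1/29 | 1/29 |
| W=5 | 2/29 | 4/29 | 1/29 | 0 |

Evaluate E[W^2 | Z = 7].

P(Z = 7) = 6/29.
Σ W^2·P over the event = 1·(2/29) + 4·(3/29) + 9·(1/29) = 23/29.
E[W^2 | Z = 7] = (23/29) / (6/29) = 23/6.

23/6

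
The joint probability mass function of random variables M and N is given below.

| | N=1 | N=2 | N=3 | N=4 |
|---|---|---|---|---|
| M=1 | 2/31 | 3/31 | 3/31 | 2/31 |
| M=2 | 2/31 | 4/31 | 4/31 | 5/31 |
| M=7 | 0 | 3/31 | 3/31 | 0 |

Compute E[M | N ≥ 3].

P(N ≥ 3) = 17/31.
Σ M·P over the event = 1·(3/31) + 1·(2/31) + 2·(4/31) + 2·(5/31) + 7·(3/31) = 44/31.
E[M | N ≥ 3] = (44/31) / (17/31) = 44/17.

44/17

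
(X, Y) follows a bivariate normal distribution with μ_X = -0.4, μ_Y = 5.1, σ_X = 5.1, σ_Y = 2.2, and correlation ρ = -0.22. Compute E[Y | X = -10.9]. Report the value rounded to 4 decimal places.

For a bivariate normal, E[Y | X=x] = μ_Y + ρ·(σ_Y/σ_X)·(x − μ_X).
E[Y | X=-10.9] = 5.1 + (-0.22)·(2.2/5.1)·(-10.9 − (-0.4)) = 5.1 + (-0.094902)·(-10.5) = 6.0965.

6.0965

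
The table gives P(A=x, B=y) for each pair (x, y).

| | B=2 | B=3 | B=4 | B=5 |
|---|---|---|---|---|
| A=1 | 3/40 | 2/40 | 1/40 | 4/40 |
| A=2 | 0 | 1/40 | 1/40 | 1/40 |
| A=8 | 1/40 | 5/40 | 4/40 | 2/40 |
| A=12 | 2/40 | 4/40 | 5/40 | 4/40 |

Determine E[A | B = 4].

P(B = 4) = 11/40.
Σ A·P over the event = 1·(1/40) + 2·(1/40) + 8·(4/40) + 12·(5/40) = 19/8.
E[A | B = 4] = (19/8) / (11/40) = 95/11.

95/11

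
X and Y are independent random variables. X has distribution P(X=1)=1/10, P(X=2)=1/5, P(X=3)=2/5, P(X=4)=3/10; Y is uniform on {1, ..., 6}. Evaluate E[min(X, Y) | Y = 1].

1

P(Y = 1) = 1/6.
Summing min(X,Y)·P(x,y) over outcomes with Y = 1 gives 1/6.
E[min(X, Y) | Y = 1] = (1/6) / (1/6) = 1.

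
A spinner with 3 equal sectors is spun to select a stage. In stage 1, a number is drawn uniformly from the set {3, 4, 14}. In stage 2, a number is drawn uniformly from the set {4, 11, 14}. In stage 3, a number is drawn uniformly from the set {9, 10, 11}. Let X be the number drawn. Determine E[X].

E[X | stage 1] = (3+4+14)/3 = 7.
E[X | stage 2] = (4+11+14)/3 = 29/3.
E[X | stage 3] = (9+10+11)/3 = 10.
By the law of total expectation,
E[X] = (1/3)·(7) + (1/3)·(29/3) + (1/3)·(10) = 80/9.

80/9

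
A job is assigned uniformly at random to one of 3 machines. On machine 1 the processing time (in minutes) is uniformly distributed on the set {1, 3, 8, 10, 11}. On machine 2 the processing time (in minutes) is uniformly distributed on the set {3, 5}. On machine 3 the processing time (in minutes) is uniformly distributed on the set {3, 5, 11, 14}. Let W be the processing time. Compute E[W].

377/60

E[W | machine 1] = (1+3+8+10+11)/5 = 33/5.
E[W | machine 2] = (3+5)/2 = 4.
E[W | machine 3] = (3+5+11+14)/4 = 33/4.
E[W] = (1/3)·(33/5) + (1/3)·(4) + (1/3)·(33/4) = 377/60.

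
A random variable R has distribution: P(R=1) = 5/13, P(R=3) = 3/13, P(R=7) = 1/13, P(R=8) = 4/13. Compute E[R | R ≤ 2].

1

P(R ≤ 2) = 5/13.
Σ over the event: 1·5/13 = 5/13.
E[R | R ≤ 2] = (5/13) / (5/13) = 1.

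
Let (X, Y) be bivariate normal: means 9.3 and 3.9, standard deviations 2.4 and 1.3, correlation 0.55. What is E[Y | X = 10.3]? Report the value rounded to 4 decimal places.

4.1979

For a bivariate normal, E[Y | X=x] = μ_Y + ρ·(σ_Y/σ_X)·(x − μ_X).
E[Y | X=10.3] = 3.9 + (0.55)·(1.3/2.4)·(10.3 − (9.3)) = 3.9 + (0.29792)·(1) = 4.1979.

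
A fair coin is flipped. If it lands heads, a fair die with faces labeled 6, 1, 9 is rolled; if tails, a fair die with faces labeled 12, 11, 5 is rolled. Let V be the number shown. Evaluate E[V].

E[V | heads] = (6+1+9)/3 = 16/3.
E[V | tails] = (12+11+5)/3 = 28/3.
E[V] = (1/2)·(16/3) + (1/2)·(28/3) = 22/3.

22/3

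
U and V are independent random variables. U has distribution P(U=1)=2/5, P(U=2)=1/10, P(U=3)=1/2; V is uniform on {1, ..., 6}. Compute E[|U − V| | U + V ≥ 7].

19/7

P(U + V ≥ 7) = 7/20.
Summing |U−V|·P(x,y) over outcomes with U + V ≥ 7 gives 19/20.
E[|U − V| | U + V ≥ 7] = (19/20) / (7/20) = 19/7.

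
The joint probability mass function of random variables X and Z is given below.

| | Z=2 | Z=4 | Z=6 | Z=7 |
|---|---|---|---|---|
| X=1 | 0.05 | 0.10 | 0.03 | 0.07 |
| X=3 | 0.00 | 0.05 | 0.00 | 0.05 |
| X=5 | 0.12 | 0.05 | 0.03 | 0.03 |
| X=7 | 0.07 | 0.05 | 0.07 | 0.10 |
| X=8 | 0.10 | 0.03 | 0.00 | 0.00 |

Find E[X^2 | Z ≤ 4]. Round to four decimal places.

P(Z ≤ 4) = 0.62.
Summing X^2·P(X=x,Z=y) over the conditioning event gives 19.05.
E[X^2 | Z ≤ 4] = (19.05) / (0.62) = 30.7258.

30.7258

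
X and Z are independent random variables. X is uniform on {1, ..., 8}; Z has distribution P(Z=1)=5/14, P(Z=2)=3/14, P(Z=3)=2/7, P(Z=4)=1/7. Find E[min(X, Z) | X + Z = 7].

29/14

P(X + Z = 7) = 1/8.
Summing min(X,Z)·P(x,y) over outcomes with X + Z = 7 gives 29/112.
E[min(X, Z) | X + Z = 7] = (29/112) / (1/8) = 29/14.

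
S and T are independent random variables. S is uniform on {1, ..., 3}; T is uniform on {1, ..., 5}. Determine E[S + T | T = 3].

5

P(T = 3) = 1/5.
Summing (S+T)·P(x,y) over outcomes with T = 3 gives 1.
E[S + T | T = 3] = (1) / (1/5) = 5.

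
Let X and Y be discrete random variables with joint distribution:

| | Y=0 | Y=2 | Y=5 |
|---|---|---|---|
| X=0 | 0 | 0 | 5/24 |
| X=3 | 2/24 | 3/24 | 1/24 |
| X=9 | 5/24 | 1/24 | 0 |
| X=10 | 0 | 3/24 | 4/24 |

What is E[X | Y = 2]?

48/7

P(Y = 2) = 7/24.
Summing X·P(X=x,Y=y) over the conditioning event gives 2.
E[X | Y = 2] = (2) / (7/24) = 48/7.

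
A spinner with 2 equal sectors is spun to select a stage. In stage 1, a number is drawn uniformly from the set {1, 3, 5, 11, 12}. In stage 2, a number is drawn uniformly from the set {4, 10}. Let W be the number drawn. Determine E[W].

67/10

E[W | stage 1] = (1+3+5+11+12)/5 = 32/5.
E[W | stage 2] = (4+10)/2 = 7.
E[W] = (1/2)·(32/5) + (1/2)·(7) = 67/10.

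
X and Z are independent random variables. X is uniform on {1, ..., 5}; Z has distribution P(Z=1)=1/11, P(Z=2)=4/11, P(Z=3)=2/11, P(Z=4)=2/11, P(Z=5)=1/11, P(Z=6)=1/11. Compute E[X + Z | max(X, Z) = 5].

P(max(X, Z) = 5) = 14/55.
Summing (X+Z)·P(x,y) over outcomes with max(X, Z) = 5 gives 108/55.
E[X + Z | max(X, Z) = 5] = (108/55) / (14/55) = 54/7.

54/7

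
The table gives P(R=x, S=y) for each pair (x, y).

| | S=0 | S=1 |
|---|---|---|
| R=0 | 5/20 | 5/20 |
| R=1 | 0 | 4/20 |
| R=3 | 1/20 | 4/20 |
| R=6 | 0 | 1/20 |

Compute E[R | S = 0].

P(S = 0) = 3/10.
Σ R·P over the event = 0·(5/20) + 3·(1/20) = 3/20.
E[R | S = 0] = (3/20) / (3/10) = 1/2.

1/2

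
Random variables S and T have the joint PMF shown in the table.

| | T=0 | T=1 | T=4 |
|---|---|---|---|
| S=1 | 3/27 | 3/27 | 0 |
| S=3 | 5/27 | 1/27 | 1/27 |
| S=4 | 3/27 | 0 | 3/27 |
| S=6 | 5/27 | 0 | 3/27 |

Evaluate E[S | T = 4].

P(T = 4) = 7/27.
Σ S·P over the event = 3·(1/27) + 4·(3/27) + 6·(3/27) = 11/9.
E[S | T = 4] = (11/9) / (7/27) = 33/7.

33/7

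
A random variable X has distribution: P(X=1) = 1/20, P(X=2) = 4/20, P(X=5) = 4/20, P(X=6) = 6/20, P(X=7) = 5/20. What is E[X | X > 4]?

P(X > 4) = 3/4.
Σ over the event: 5·1/5 + 6·3/10 + 7·1/4 = 91/20.
E[X | X > 4] = (91/20) / (3/4) = 91/15.

91/15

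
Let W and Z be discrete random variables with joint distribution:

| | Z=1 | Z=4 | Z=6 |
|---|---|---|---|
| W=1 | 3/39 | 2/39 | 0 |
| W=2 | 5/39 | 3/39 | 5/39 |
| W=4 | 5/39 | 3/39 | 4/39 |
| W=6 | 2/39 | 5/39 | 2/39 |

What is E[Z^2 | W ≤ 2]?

134/9

P(W ≤ 2) = 6/13.
Σ Z^2·P over the event = 1·(3/39) + 16·(2/39) + 1·(5/39) + 16·(3/39) + 36·(5/39) = 268/39.
E[Z^2 | W ≤ 2] = (268/39) / (6/13) = 134/9.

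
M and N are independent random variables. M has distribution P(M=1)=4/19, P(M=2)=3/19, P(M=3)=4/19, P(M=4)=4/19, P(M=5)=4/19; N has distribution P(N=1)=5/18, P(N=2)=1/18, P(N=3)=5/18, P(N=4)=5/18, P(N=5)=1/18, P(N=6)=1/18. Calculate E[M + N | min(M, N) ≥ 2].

474/65

P(min(M, N) ≥ 2) = 65/114.
Summing (M+N)·P(x,y) over outcomes with min(M, N) ≥ 2 gives 79/19.
E[M + N | min(M, N) ≥ 2] = (79/19) / (65/114) = 474/65.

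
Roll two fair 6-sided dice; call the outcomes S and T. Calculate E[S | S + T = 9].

9/2

Outcomes with S + T = 9: (3,6), (4,5), (5,4), (6,3), each with probability 1/36.
E[S | S + T = 9] = (3 + 4 + 5 + 6) / 4 = 9/2.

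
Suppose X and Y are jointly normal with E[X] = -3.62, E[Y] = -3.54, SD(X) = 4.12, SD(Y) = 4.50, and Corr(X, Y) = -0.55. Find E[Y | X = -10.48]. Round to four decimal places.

The regression of Y on X has slope ρ·σ_Y/σ_X and passes through (μ_X, μ_Y).
E[Y | X=-10.48] = -3.54 + (-0.55)·(4.50/4.12)·(-10.48 − (-3.62)) = -3.54 + (-0.60073)·(-6.86) = 0.5810.

0.5810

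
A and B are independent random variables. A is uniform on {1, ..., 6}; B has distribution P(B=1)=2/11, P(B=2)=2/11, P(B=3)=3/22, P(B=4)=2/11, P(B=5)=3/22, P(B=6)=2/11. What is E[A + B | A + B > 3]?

443/60

P(A + B > 3) = 10/11.
Summing (A+B)·P(x,y) over outcomes with A + B > 3 gives 443/66.
E[A + B | A + B > 3] = (443/66) / (10/11) = 443/60.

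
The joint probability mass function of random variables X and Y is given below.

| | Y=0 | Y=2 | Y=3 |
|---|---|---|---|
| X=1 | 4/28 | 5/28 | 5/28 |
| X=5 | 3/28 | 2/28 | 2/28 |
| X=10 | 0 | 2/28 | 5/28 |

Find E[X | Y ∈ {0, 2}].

P(Y ∈ {0, 2}) = 4/7.
Σ X·P over the event = 1·(4/28) + 1·(5/28) + 5·(3/28) + 5·(2/28) + 10·(2/28) = 27/14.
E[X | Y ∈ {0, 2}] = (27/14) / (4/7) = 27/8.

27/8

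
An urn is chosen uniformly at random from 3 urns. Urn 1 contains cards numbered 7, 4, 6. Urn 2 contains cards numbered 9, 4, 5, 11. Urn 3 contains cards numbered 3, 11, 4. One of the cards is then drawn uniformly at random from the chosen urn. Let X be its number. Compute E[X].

227/36

E[X | urn 1] = (7+4+6)/3 = 17/3.
E[X | urn 2] = (9+4+5+11)/4 = 29/4.
E[X | urn 3] = (3+11+4)/3 = 6.
E[X] = (1/3)·(17/3) + (1/3)·(29/4) + (1/3)·(6) = 227/36.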